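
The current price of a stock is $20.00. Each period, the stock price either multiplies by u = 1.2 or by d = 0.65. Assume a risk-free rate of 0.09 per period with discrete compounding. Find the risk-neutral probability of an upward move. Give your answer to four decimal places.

p = 0.8000

Risk-neutral probability p = (1 + 0.09 − 0.65)/(1.2 − 0.65) = 0.4400/0.5500 = 0.8000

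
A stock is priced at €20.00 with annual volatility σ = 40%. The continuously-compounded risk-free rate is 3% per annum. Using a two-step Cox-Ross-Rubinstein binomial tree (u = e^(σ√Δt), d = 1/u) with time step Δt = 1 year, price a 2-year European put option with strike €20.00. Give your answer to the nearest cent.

€3.27

CRR parameters: u = e^(σ√Δt) = e^(0.4·√1) = 1.4918, d = 1/u = 0.6703
Per-period rate: rΔt = 0.03·1 = 0.03, so R = e^0.03 = 1.0305
Risk-neutral probability p = (e^0.03 − 0.6703)/(1.4918 − 0.6703) = 0.3601/0.8215 = 0.4384
Terminal stock prices: S_uu = 44.51, S_ud = 20, S_dd = 8.987
Terminal payoffs (K − S): max(-24.51, 0) = 0, max(0, 0) = 0, max(11.01, 0) = 11.01
Node u (S = 29.84): V_u = e^(−0.03)·[0.4384·0.0000 + 0.5616·0.0000] = 0.0000
Node d (S = 13.41): V_d = e^(−0.03)·[0.4384·0.0000 + 0.5616·11.0134] = 6.0025
Node 0 (S = 20): V_0 = e^(−0.03)·[0.4384·0.0000 + 0.5616·6.0025] = 3.2715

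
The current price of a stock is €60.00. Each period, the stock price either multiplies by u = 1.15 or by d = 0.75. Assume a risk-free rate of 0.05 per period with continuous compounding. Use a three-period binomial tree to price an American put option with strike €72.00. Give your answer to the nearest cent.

€12.00

Risk-neutral probability p = (e^0.05 − 0.75)/(1.15 − 0.75) = 0.3013/0.4000 = 0.7532
Terminal stock prices: S_uuu = 91.25, S_uud = 59.51, S_udd = 38.81, S_ddd = 25.31
Terminal payoffs (K − S): max(-19.25, 0) = 0, max(12.49, 0) = 12.49, max(33.19, 0) = 33.19, max(46.69, 0) = 46.69
Node uu (S = 79.35): continuation = e^(−0.05)·[0.7532·0.0000 + 0.2468·12.4875] = 2.9319; exercise value = 0.0000 ≤ continuation, so V_uu = 2.9319
Node ud (S = 51.75): continuation = e^(−0.05)·[0.7532·12.4875 + 0.2468·33.1875] = 16.7385; exercise value = 20.2500 > continuation, so V_ud = 20.2500 (exercise)
Node dd (S = 33.75): continuation = e^(−0.05)·[0.7532·33.1875 + 0.2468·46.6875] = 34.7385; exercise value = 38.2500 > continuation, so V_dd = 38.2500 (exercise)
Node u (S = 69): continuation = e^(−0.05)·[0.7532·2.9319 + 0.2468·20.2500] = 6.8549; exercise value = 3.0000 ≤ continuation, so V_u = 6.8549
Node d (S = 45): continuation = e^(−0.05)·[0.7532·20.2500 + 0.2468·38.2500] = 23.4885; exercise value = 27.0000 > continuation, so V_d = 27.0000 (exercise)
Node 0 (S = 60): continuation = e^(−0.05)·[0.7532·6.8549 + 0.2468·27.0000] = 11.2504; exercise value = 12.0000 > continuation, so V_0 = 12.0000 (exercise)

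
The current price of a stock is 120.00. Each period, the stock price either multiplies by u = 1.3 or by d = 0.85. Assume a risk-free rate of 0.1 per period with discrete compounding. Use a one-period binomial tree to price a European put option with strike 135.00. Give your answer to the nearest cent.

13.33

Risk-neutral probability p = (1 + 0.1 − 0.85)/(1.3 − 0.85) = 0.2500/0.4500 = 0.5556
Terminal stock prices: S_u = 156, S_d = 102
Terminal payoffs (K − S): max(-21, 0) = 0, max(33, 0) = 33
Node 0 (S = 120): V_0 = 1/1.1·[0.5556·0.0000 + 0.4444·33.0000] = 13.3333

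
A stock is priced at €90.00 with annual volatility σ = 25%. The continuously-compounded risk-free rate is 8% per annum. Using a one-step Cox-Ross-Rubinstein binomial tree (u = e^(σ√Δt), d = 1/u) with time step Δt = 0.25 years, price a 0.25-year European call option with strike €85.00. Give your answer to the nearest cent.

€9.15

CRR parameters: u = e^(σ√Δt) = e^(0.25·√0.25) = 1.1331, d = 1/u = 0.8825
Per-period rate: rΔt = 0.08·0.25 = 0.02, so R = e^0.02 = 1.0202
Risk-neutral probability p = (e^0.02 − 0.8825)/(1.1331 − 0.8825) = 0.1377/0.2507 = 0.5494
Terminal stock prices: S_u = 102, S_d = 79.42
Terminal payoffs (S − K): max(16.98, 0) = 16.98, max(-5.575, 0) = 0
Node 0 (S = 90): V_0 = e^(−0.02)·[0.5494·16.9834 + 0.4506·0.0000] = 9.1457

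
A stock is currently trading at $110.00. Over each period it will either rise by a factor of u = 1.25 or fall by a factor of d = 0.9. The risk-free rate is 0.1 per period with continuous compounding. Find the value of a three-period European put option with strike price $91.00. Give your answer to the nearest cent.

Risk-neutral probability p = (e^0.1 − 0.9)/(1.25 − 0.9) = 0.2052/0.3500 = 0.5862
Terminal stock prices: S_uuu = 214.8, S_uud = 154.7, S_udd = 111.4, S_ddd = 80.19
Terminal payoffs (K − S): max(-123.8, 0) = 0, max(-63.69, 0) = 0, max(-20.38, 0) = 0, max(10.81, 0) = 10.81
Node uu (S = 171.9): V_uu = e^(−0.1)·[0.5862·0.0000 + 0.4138·0.0000] = 0.0000
Node ud (S = 123.8): V_ud = e^(−0.1)·[0.5862·0.0000 + 0.4138·0.0000] = 0.0000
Node dd (S = 89.1): V_dd = e^(−0.1)·[0.5862·0.0000 + 0.4138·10.8100] = 4.0475
Node u (S = 137.5): V_u = e^(−0.1)·[0.5862·0.0000 + 0.4138·0.0000] = 0.0000
Node d (S = 99): V_d = e^(−0.1)·[0.5862·0.0000 + 0.4138·4.0475] = 1.5155
Node 0 (S = 110): V_0 = e^(−0.1)·[0.5862·0.0000 + 0.4138·1.5155] = 0.5674

$0.57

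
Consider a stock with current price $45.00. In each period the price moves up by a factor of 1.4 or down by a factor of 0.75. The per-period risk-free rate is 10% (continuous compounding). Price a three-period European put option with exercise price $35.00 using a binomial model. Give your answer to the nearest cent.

Risk-neutral probability p = (e^0.1 − 0.75)/(1.4 − 0.75) = 0.3552/0.6500 = 0.5464
Terminal stock prices: S_uuu = 123.5, S_uud = 66.15, S_udd = 35.44, S_ddd = 18.98
Terminal payoffs (K − S): max(-88.48, 0) = 0, max(-31.15, 0) = 0, max(-0.4375, 0) = 0, max(16.02, 0) = 16.02
Node uu (S = 88.2): V_uu = e^(−0.1)·[0.5464·0.0000 + 0.4536·0.0000] = 0.0000
Node ud (S = 47.25): V_ud = e^(−0.1)·[0.5464·0.0000 + 0.4536·0.0000] = 0.0000
Node dd (S = 25.31): V_dd = e^(−0.1)·[0.5464·0.0000 + 0.4536·16.0156] = 6.5731
Node u (S = 63): V_u = e^(−0.1)·[0.5464·0.0000 + 0.4536·0.0000] = 0.0000
Node d (S = 33.75): V_d = e^(−0.1)·[0.5464·0.0000 + 0.4536·6.5731] = 2.6977
Node 0 (S = 45): V_0 = e^(−0.1)·[0.5464·0.0000 + 0.4536·2.6977] = 1.1072

$1.11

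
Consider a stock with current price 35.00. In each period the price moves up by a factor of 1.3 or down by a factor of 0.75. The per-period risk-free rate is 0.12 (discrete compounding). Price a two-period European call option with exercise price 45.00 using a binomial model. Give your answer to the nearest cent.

5.11

Risk-neutral probability p = (1 + 0.12 − 0.75)/(1.3 − 0.75) = 0.3700/0.5500 = 0.6727
Terminal stock prices: S_uu = 59.15, S_ud = 34.12, S_dd = 19.69
Terminal payoffs (S − K): max(14.15, 0) = 14.15, max(-10.88, 0) = 0, max(-25.31, 0) = 0
Node u (S = 45.5): V_u = 1/1.12·[0.6727·14.1500 + 0.3273·0.0000] = 8.4992
Node d (S = 26.25): V_d = 1/1.12·[0.6727·0.0000 + 0.3273·0.0000] = 0.0000
Node 0 (S = 35): V_0 = 1/1.12·[0.6727·8.4992 + 0.3273·0.0000] = 5.1050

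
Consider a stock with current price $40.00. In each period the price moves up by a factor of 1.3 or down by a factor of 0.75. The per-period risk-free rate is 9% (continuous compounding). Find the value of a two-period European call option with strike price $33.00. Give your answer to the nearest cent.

Risk-neutral probability p = (e^0.09 − 0.75)/(1.3 − 0.75) = 0.3442/0.5500 = 0.6258
Terminal stock prices: S_uu = 67.6, S_ud = 39, S_dd = 22.5
Terminal payoffs (S − K): max(34.6, 0) = 34.6, max(6, 0) = 6, max(-10.5, 0) = 0
Node u (S = 52): V_u = e^(−0.09)·[0.6258·34.6000 + 0.3742·6.0000] = 21.8403
Node d (S = 30): V_d = e^(−0.09)·[0.6258·6.0000 + 0.3742·0.0000] = 3.4315
Node 0 (S = 40): V_0 = e^(−0.09)·[0.6258·21.8403 + 0.3742·3.4315] = 13.6643

$13.66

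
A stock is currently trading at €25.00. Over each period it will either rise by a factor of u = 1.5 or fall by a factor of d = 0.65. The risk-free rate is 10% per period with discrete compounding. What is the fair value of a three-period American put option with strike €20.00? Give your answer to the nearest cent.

€2.46

Risk-neutral probability p = (1 + 0.1 − 0.65)/(1.5 − 0.65) = 0.4500/0.8500 = 0.5294
Terminal stock prices: S_uuu = 84.38, S_uud = 36.56, S_udd = 15.84, S_ddd = 6.866
Terminal payoffs (K − S): max(-64.38, 0) = 0, max(-16.56, 0) = 0, max(4.156, 0) = 4.156, max(13.13, 0) = 13.13
Node uu (S = 56.25): continuation = 1/1.1·[0.5294·0.0000 + 0.4706·0.0000] = 0.0000; exercise value = 0.0000 ≤ continuation, so V_uu = 0.0000
Node ud (S = 24.38): continuation = 1/1.1·[0.5294·0.0000 + 0.4706·4.1562] = 1.7781; exercise value = 0.0000 ≤ continuation, so V_ud = 1.7781
Node dd (S = 10.56): continuation = 1/1.1·[0.5294·4.1562 + 0.4706·13.1344] = 7.6193; exercise value = 9.4375 > continuation, so V_dd = 9.4375 (exercise)
Node u (S = 37.5): continuation = 1/1.1·[0.5294·0.0000 + 0.4706·1.7781] = 0.7607; exercise value = 0.0000 ≤ continuation, so V_u = 0.7607
Node d (S = 16.25): continuation = 1/1.1·[0.5294·1.7781 + 0.4706·9.4375] = 4.8932; exercise value = 3.7500 ≤ continuation, so V_d = 4.8932
Node 0 (S = 25): continuation = 1/1.1·[0.5294·0.7607 + 0.4706·4.8932] = 2.4594; exercise value = 0.0000 ≤ continuation, so V_0 = 2.4594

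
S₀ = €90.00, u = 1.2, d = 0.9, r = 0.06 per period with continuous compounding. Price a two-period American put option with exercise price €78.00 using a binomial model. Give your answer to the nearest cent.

Risk-neutral probability p = (e^0.06 − 0.9)/(1.2 − 0.9) = 0.1618/0.3000 = 0.5395
Terminal stock prices: S_uu = 129.6, S_ud = 97.2, S_dd = 72.9
Terminal payoffs (K − S): max(-51.6, 0) = 0, max(-19.2, 0) = 0, max(5.1, 0) = 5.1
Node u (S = 108): continuation = e^(−0.06)·[0.5395·0.0000 + 0.4605·0.0000] = 0.0000; exercise value = 0.0000 ≤ continuation, so V_u = 0.0000
Node d (S = 81): continuation = e^(−0.06)·[0.5395·0.0000 + 0.4605·5.1000] = 2.2120; exercise value = 0.0000 ≤ continuation, so V_d = 2.2120
Node 0 (S = 90): continuation = e^(−0.06)·[0.5395·0.0000 + 0.4605·2.2120] = 0.9594; exercise value = 0.0000 ≤ continuation, so V_0 = 0.9594

€0.96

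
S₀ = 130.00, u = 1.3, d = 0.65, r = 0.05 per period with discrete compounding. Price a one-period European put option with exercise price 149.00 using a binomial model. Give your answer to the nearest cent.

Risk-neutral probability p = (1 + 0.05 − 0.65)/(1.3 − 0.65) = 0.4000/0.6500 = 0.6154
Terminal stock prices: S_u = 169, S_d = 84.5
Terminal payoffs (K − S): max(-20, 0) = 0, max(64.5, 0) = 64.5
Node 0 (S = 130): V_0 = 1/1.05·[0.6154·0.0000 + 0.3846·64.5000] = 23.6264

23.63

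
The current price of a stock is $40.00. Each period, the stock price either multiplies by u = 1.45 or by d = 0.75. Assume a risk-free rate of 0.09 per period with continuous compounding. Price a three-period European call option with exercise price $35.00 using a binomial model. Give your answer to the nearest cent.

Risk-neutral probability p = (e^0.09 − 0.75)/(1.45 − 0.75) = 0.3442/0.7000 = 0.4917
Terminal stock prices: S_uuu = 121.9, S_uud = 63.07, S_udd = 32.62, S_ddd = 16.88
Terminal payoffs (S − K): max(86.94, 0) = 86.94, max(28.07, 0) = 28.07, max(-2.375, 0) = 0, max(-18.12, 0) = 0
Node uu (S = 84.1): V_uu = e^(−0.09)·[0.4917·86.9450 + 0.5083·28.0750] = 52.1124
Node ud (S = 43.5): V_ud = e^(−0.09)·[0.4917·28.0750 + 0.5083·0.0000] = 12.6158
Node dd (S = 22.5): V_dd = e^(−0.09)·[0.4917·0.0000 + 0.5083·0.0000] = 0.0000
Node u (S = 58): V_u = e^(−0.09)·[0.4917·52.1124 + 0.5083·12.6158] = 29.2781
Node d (S = 30): V_d = e^(−0.09)·[0.4917·12.6158 + 0.5083·0.0000] = 5.6690
Node 0 (S = 40): V_0 = e^(−0.09)·[0.4917·29.2781 + 0.5083·5.6690] = 15.7901

$15.79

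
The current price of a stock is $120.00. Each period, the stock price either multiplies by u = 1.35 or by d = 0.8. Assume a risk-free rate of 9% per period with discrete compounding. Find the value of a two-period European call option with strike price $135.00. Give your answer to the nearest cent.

Risk-neutral probability p = (1 + 0.09 − 0.8)/(1.35 − 0.8) = 0.2900/0.5500 = 0.5273
Terminal stock prices: S_uu = 218.7, S_ud = 129.6, S_dd = 76.8
Terminal payoffs (S − K): max(83.7, 0) = 83.7, max(-5.4, 0) = 0, max(-58.2, 0) = 0
Node u (S = 162): V_u = 1/1.09·[0.5273·83.7000 + 0.4727·0.0000] = 40.4887
Node d (S = 96): V_d = 1/1.09·[0.5273·0.0000 + 0.4727·0.0000] = 0.0000
Node 0 (S = 120): V_0 = 1/1.09·[0.5273·40.4887 + 0.4727·0.0000] = 19.5859

$19.59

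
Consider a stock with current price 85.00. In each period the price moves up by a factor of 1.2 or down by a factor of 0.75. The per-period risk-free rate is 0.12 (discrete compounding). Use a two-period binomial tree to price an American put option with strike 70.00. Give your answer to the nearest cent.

Risk-neutral probability p = (1 + 0.12 − 0.75)/(1.2 − 0.75) = 0.3700/0.4500 = 0.8222
Terminal stock prices: S_uu = 122.4, S_ud = 76.5, S_dd = 47.81
Terminal payoffs (K − S): max(-52.4, 0) = 0, max(-6.5, 0) = 0, max(22.19, 0) = 22.19
Node u (S = 102): continuation = 1/1.12·[0.8222·0.0000 + 0.1778·0.0000] = 0.0000; exercise value = 0.0000 ≤ continuation, so V_u = 0.0000
Node d (S = 63.75): continuation = 1/1.12·[0.8222·0.0000 + 0.1778·22.1875] = 3.5218; exercise value = 6.2500 > continuation, so V_d = 6.2500 (exercise)
Node 0 (S = 85): continuation = 1/1.12·[0.8222·0.0000 + 0.1778·6.2500] = 0.9921; exercise value = 0.0000 ≤ continuation, so V_0 = 0.9921

0.99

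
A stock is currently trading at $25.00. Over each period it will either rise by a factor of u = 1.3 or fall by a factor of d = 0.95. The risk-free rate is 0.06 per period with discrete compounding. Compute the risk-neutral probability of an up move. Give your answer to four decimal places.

p = 0.3143

Risk-neutral probability p = (1 + 0.06 − 0.95)/(1.3 − 0.95) = 0.1100/0.3500 = 0.3143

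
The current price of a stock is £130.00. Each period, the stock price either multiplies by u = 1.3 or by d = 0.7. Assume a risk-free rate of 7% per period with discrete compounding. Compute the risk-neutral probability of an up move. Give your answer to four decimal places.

p = 0.6167

Risk-neutral probability p = (1 + 0.07 − 0.7)/(1.3 − 0.7) = 0.3700/0.6000 = 0.6167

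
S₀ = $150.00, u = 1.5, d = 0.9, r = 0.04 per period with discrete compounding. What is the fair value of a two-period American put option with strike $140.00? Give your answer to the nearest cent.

Risk-neutral probability p = (1 + 0.04 − 0.9)/(1.5 − 0.9) = 0.1400/0.6000 = 0.2333
Terminal stock prices: S_uu = 337.5, S_ud = 202.5, S_dd = 121.5
Terminal payoffs (K − S): max(-197.5, 0) = 0, max(-62.5, 0) = 0, max(18.5, 0) = 18.5
Node u (S = 225): continuation = 1/1.04·[0.2333·0.0000 + 0.7667·0.0000] = 0.0000; exercise value = 0.0000 ≤ continuation, so V_u = 0.0000
Node d (S = 135): continuation = 1/1.04·[0.2333·0.0000 + 0.7667·18.5000] = 13.6378; exercise value = 5.0000 ≤ continuation, so V_d = 13.6378
Node 0 (S = 150): continuation = 1/1.04·[0.2333·0.0000 + 0.7667·13.6378] = 10.0535; exercise value = 0.0000 ≤ continuation, so V_0 = 10.0535

$10.05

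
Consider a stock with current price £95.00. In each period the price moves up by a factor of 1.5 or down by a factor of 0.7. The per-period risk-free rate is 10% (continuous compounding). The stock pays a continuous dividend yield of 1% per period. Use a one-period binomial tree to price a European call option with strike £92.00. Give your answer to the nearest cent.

Per-period risk-free factor R = e^0.1 = 1.1052; dividend-adjusted growth = e^(0.1−0.01) = 1.0942.
Risk-neutral probability p = (1.0942 − 0.7)/(1.5 − 0.7) = 0.3942/0.8000 = 0.4927
Terminal stock prices: S_u = 142.5, S_d = 66.5
Terminal payoffs (S − K): max(50.5, 0) = 50.5, max(-25.5, 0) = 0
Node 0 (S = 95): V_0 = e^(−0.1)·[0.4927·50.5000 + 0.5073·0.0000] = 22.5144

£22.51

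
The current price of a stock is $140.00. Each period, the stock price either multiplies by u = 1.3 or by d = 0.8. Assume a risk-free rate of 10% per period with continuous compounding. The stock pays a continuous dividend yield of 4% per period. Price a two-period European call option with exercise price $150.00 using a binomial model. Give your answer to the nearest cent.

Per-period risk-free factor R = e^0.1 = 1.1052; dividend-adjusted growth = e^(0.1−0.04) = 1.0618.
Risk-neutral probability p = (1.0618 − 0.8)/(1.3 − 0.8) = 0.2618/0.5000 = 0.5237
Terminal stock prices: S_uu = 236.6, S_ud = 145.6, S_dd = 89.6
Terminal payoffs (S − K): max(86.6, 0) = 86.6, max(-4.4, 0) = 0, max(-60.4, 0) = 0
Node u (S = 182): V_u = e^(−0.1)·[0.5237·86.6000 + 0.4763·0.0000] = 41.0345
Node d (S = 112): V_d = e^(−0.1)·[0.5237·0.0000 + 0.4763·0.0000] = 0.0000
Node 0 (S = 140): V_0 = e^(−0.1)·[0.5237·41.0345 + 0.4763·0.0000] = 19.4437

$19.44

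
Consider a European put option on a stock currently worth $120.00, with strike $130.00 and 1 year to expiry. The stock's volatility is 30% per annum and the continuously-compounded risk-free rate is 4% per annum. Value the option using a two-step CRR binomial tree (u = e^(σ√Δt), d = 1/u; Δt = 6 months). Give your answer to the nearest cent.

$17.45

CRR parameters: u = e^(σ√Δt) = e^(0.3·√0.5) = 1.2363, d = 1/u = 0.8089
Per-period rate: rΔt = 0.04·0.5 = 0.02, so R = e^0.02 = 1.0202
Risk-neutral probability p = (e^0.02 − 0.8089)/(1.2363 − 0.8089) = 0.2113/0.4275 = 0.4944
Terminal stock prices: S_uu = 183.4, S_ud = 120, S_dd = 78.51
Terminal payoffs (K − S): max(-53.42, 0) = 0, max(10, 0) = 10, max(51.49, 0) = 51.49
Node u (S = 148.4): V_u = e^(−0.02)·[0.4944·0.0000 + 0.5056·10.0000] = 4.9556
Node d (S = 97.06): V_d = e^(−0.02)·[0.4944·10.0000 + 0.5056·51.4899] = 30.3629
Node 0 (S = 120): V_0 = e^(−0.02)·[0.4944·4.9556 + 0.5056·30.3629] = 17.4484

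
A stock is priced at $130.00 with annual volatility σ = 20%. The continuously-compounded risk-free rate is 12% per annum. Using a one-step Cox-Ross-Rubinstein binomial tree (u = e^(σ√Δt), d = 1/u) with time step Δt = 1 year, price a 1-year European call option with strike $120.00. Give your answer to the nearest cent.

$26.38

CRR parameters: u = e^(σ√Δt) = e^(0.2·√1) = 1.2214, d = 1/u = 0.8187
Per-period rate: rΔt = 0.12·1 = 0.12, so R = e^0.12 = 1.1275
Risk-neutral probability p = (e^0.12 − 0.8187)/(1.2214 − 0.8187) = 0.3088/0.4027 = 0.7668
Terminal stock prices: S_u = 158.8, S_d = 106.4
Terminal payoffs (S − K): max(38.78, 0) = 38.78, max(-13.57, 0) = 0
Node 0 (S = 130): V_0 = e^(−0.12)·[0.7668·38.7824 + 0.2332·0.0000] = 26.3753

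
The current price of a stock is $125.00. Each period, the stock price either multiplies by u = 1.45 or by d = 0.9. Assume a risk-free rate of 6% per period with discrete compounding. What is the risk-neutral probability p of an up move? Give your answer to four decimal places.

Risk-neutral probability p = (1 + 0.06 − 0.9)/(1.45 − 0.9) = 0.1600/0.5500 = 0.2909

p = 0.2909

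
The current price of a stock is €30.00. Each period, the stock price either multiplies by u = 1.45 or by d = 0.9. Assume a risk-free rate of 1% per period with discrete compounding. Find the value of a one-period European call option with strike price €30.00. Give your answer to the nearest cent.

€2.67

Risk-neutral probability p = (1 + 0.01 − 0.9)/(1.45 − 0.9) = 0.1100/0.5500 = 0.2000
Terminal stock prices: S_u = 43.5, S_d = 27
Terminal payoffs (S − K): max(13.5, 0) = 13.5, max(-3, 0) = 0
Node 0 (S = 30): V_0 = 1/1.01·[0.2000·13.5000 + 0.8000·0.0000] = 2.6733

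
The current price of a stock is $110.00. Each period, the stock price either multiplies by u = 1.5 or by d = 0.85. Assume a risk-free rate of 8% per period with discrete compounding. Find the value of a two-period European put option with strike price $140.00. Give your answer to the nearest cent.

$21.67

Risk-neutral probability p = (1 + 0.08 − 0.85)/(1.5 − 0.85) = 0.2300/0.6500 = 0.3538
Terminal stock prices: S_uu = 247.5, S_ud = 140.2, S_dd = 79.47
Terminal payoffs (K − S): max(-107.5, 0) = 0, max(-0.25, 0) = 0, max(60.53, 0) = 60.53
Node u (S = 165): V_u = 1/1.08·[0.3538·0.0000 + 0.6462·0.0000] = 0.0000
Node d (S = 93.5): V_d = 1/1.08·[0.3538·0.0000 + 0.6462·60.5250] = 36.2115
Node 0 (S = 110): V_0 = 1/1.08·[0.3538·0.0000 + 0.6462·36.2115] = 21.6650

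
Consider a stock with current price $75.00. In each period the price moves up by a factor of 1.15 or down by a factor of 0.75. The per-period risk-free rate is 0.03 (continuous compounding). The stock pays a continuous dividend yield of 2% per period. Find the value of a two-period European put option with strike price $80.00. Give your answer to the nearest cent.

Per-period risk-free factor R = e^0.03 = 1.0305; dividend-adjusted growth = e^(0.03−0.02) = 1.0101.
Risk-neutral probability p = (1.0101 − 0.75)/(1.15 − 0.75) = 0.2601/0.4000 = 0.6501
Terminal stock prices: S_uu = 99.19, S_ud = 64.69, S_dd = 42.19
Terminal payoffs (K − S): max(-19.19, 0) = 0, max(15.31, 0) = 15.31, max(37.81, 0) = 37.81
Node u (S = 86.25): V_u = e^(−0.03)·[0.6501·0.0000 + 0.3499·15.3125] = 5.1991
Node d (S = 56.25): V_d = e^(−0.03)·[0.6501·15.3125 + 0.3499·37.8125] = 22.4995
Node 0 (S = 75): V_0 = e^(−0.03)·[0.6501·5.1991 + 0.3499·22.4995] = 10.9195

$10.92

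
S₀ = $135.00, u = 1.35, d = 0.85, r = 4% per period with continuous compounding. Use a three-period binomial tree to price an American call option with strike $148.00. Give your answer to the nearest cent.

Risk-neutral probability p = (e^0.04 − 0.85)/(1.35 − 0.85) = 0.1908/0.5000 = 0.3816
Terminal stock prices: S_uuu = 332.2, S_uud = 209.1, S_udd = 131.7, S_ddd = 82.91
Terminal payoffs (S − K): max(184.2, 0) = 184.2, max(61.13, 0) = 61.13, max(-16.32, 0) = 0, max(-65.09, 0) = 0
Node uu (S = 246): continuation = e^(−0.04)·[0.3816·184.1506 + 0.6184·61.1319] = 103.8407; exercise value = 98.0375 ≤ continuation, so V_uu = 103.8407
Node ud (S = 154.9): continuation = e^(−0.04)·[0.3816·61.1319 + 0.6184·0.0000] = 22.4145; exercise value = 6.9125 ≤ continuation, so V_ud = 22.4145
Node dd (S = 97.54): continuation = e^(−0.04)·[0.3816·0.0000 + 0.6184·0.0000] = 0.0000; exercise value = 0.0000 ≤ continuation, so V_dd = 0.0000
Node u (S = 182.2): continuation = e^(−0.04)·[0.3816·103.8407 + 0.6184·22.4145] = 51.3912; exercise value = 34.2500 ≤ continuation, so V_u = 51.3912
Node d (S = 114.8): continuation = e^(−0.04)·[0.3816·22.4145 + 0.6184·0.0000] = 8.2185; exercise value = 0.0000 ≤ continuation, so V_d = 8.2185
Node 0 (S = 135): continuation = e^(−0.04)·[0.3816·51.3912 + 0.6184·8.2185] = 23.7258; exercise value = 0.0000 ≤ continuation, so V_0 = 23.7258

$23.73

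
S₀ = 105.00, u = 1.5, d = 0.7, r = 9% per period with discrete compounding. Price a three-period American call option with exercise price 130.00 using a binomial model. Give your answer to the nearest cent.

Risk-neutral probability p = (1 + 0.09 − 0.7)/(1.5 − 0.7) = 0.3900/0.8000 = 0.4875
Terminal stock prices: S_uuu = 354.4, S_uud = 165.4, S_udd = 77.17, S_ddd = 36.01
Terminal payoffs (S − K): max(224.4, 0) = 224.4, max(35.38, 0) = 35.38, max(-52.83, 0) = 0, max(-93.99, 0) = 0
Node uu (S = 236.2): continuation = 1/1.09·[0.4875·224.3750 + 0.5125·35.3750] = 116.9839; exercise value = 106.2500 ≤ continuation, so V_uu = 116.9839
Node ud (S = 110.2): continuation = 1/1.09·[0.4875·35.3750 + 0.5125·0.0000] = 15.8214; exercise value = 0.0000 ≤ continuation, so V_ud = 15.8214
Node dd (S = 51.45): continuation = 1/1.09·[0.4875·0.0000 + 0.5125·0.0000] = 0.0000; exercise value = 0.0000 ≤ continuation, so V_dd = 0.0000
Node u (S = 157.5): continuation = 1/1.09·[0.4875·116.9839 + 0.5125·15.8214] = 59.7598; exercise value = 27.5000 ≤ continuation, so V_u = 59.7598
Node d (S = 73.5): continuation = 1/1.09·[0.4875·15.8214 + 0.5125·0.0000] = 7.0761; exercise value = 0.0000 ≤ continuation, so V_d = 7.0761
Node 0 (S = 105): continuation = 1/1.09·[0.4875·59.7598 + 0.5125·7.0761] = 30.0545; exercise value = 0.0000 ≤ continuation, so V_0 = 30.0545

30.05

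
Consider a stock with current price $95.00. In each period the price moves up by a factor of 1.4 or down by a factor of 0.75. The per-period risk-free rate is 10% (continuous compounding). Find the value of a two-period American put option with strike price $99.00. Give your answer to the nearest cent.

$11.39

Risk-neutral probability p = (e^0.1 − 0.75)/(1.4 − 0.75) = 0.3552/0.6500 = 0.5464
Terminal stock prices: S_uu = 186.2, S_ud = 99.75, S_dd = 53.44
Terminal payoffs (K − S): max(-87.2, 0) = 0, max(-0.75, 0) = 0, max(45.56, 0) = 45.56
Node u (S = 133): continuation = e^(−0.1)·[0.5464·0.0000 + 0.4536·0.0000] = 0.0000; exercise value = 0.0000 ≤ continuation, so V_u = 0.0000
Node d (S = 71.25): continuation = e^(−0.1)·[0.5464·0.0000 + 0.4536·45.5625] = 18.6997; exercise value = 27.7500 > continuation, so V_d = 27.7500 (exercise)
Node 0 (S = 95): continuation = e^(−0.1)·[0.5464·0.0000 + 0.4536·27.7500] = 11.3891; exercise value = 4.0000 ≤ continuation, so V_0 = 11.3891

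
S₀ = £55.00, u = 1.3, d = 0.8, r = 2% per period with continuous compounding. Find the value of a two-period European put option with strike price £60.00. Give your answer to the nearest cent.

£8.79

Risk-neutral probability p = (e^0.02 − 0.8)/(1.3 − 0.8) = 0.2202/0.5000 = 0.4404
Terminal stock prices: S_uu = 92.95, S_ud = 57.2, S_dd = 35.2
Terminal payoffs (K − S): max(-32.95, 0) = 0, max(2.8, 0) = 2.8, max(24.8, 0) = 24.8
Node u (S = 71.5): V_u = e^(−0.02)·[0.4404·0.0000 + 0.5596·2.8000] = 1.5358
Node d (S = 44): V_d = e^(−0.02)·[0.4404·2.8000 + 0.5596·24.8000] = 14.8119
Node 0 (S = 55): V_0 = e^(−0.02)·[0.4404·1.5358 + 0.5596·14.8119] = 8.7876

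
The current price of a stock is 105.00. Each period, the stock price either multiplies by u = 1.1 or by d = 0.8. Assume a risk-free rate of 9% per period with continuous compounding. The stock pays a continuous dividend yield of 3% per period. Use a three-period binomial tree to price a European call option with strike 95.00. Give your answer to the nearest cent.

24.19

Per-period risk-free factor R = e^0.09 = 1.0942; dividend-adjusted growth = e^(0.09−0.03) = 1.0618.
Risk-neutral probability p = (1.0618 − 0.8)/(1.1 − 0.8) = 0.2618/0.3000 = 0.8728
Terminal stock prices: S_uuu = 139.8, S_uud = 101.6, S_udd = 73.92, S_ddd = 53.76
Terminal payoffs (S − K): max(44.76, 0) = 44.76, max(6.64, 0) = 6.64, max(-21.08, 0) = 0, max(-41.24, 0) = 0
Node uu (S = 127.1): V_uu = e^(−0.09)·[0.8728·44.7550 + 0.1272·6.6400] = 36.4716
Node ud (S = 92.4): V_ud = e^(−0.09)·[0.8728·6.6400 + 0.1272·0.0000] = 5.2965
Node dd (S = 67.2): V_dd = e^(−0.09)·[0.8728·0.0000 + 0.1272·0.0000] = 0.0000
Node u (S = 115.5): V_u = e^(−0.09)·[0.8728·36.4716 + 0.1272·5.2965] = 29.7081
Node d (S = 84): V_d = e^(−0.09)·[0.8728·5.2965 + 0.1272·0.0000] = 4.2249
Node 0 (S = 105): V_0 = e^(−0.09)·[0.8728·29.7081 + 0.1272·4.2249] = 24.1884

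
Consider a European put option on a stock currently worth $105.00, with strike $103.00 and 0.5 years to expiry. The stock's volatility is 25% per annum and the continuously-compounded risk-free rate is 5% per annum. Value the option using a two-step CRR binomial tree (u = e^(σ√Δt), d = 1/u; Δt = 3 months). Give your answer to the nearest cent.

CRR parameters: u = e^(σ√Δt) = e^(0.25·√0.25) = 1.1331, d = 1/u = 0.8825
Per-period rate: rΔt = 0.05·0.25 = 0.0125, so R = e^0.0125 = 1.0126
Risk-neutral probability p = (e^0.0125 − 0.8825)/(1.1331 − 0.8825) = 0.1301/0.2507 = 0.5190
Terminal stock prices: S_uu = 134.8, S_ud = 105, S_dd = 81.77
Terminal payoffs (K − S): max(-31.82, 0) = 0, max(-2, 0) = 0, max(21.23, 0) = 21.23
Node u (S = 119): V_u = e^(−0.0125)·[0.5190·0.0000 + 0.4810·0.0000] = 0.0000
Node d (S = 92.66): V_d = e^(−0.0125)·[0.5190·0.0000 + 0.4810·21.2259] = 10.0834
Node 0 (S = 105): V_0 = e^(−0.0125)·[0.5190·0.0000 + 0.4810·10.0834] = 4.7901

$4.79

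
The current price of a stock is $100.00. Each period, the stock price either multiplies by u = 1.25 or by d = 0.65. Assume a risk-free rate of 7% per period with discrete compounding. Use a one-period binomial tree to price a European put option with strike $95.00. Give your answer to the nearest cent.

$8.41

Risk-neutral probability p = (1 + 0.07 − 0.65)/(1.25 − 0.65) = 0.4200/0.6000 = 0.7000
Terminal stock prices: S_u = 125, S_d = 65
Terminal payoffs (K − S): max(-30, 0) = 0, max(30, 0) = 30
Node 0 (S = 100): V_0 = 1/1.07·[0.7000·0.0000 + 0.3000·30.0000] = 8.4112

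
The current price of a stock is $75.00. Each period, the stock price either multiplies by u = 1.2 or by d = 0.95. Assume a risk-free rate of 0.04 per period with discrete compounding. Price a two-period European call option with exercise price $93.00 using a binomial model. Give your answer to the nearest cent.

Risk-neutral probability p = (1 + 0.04 − 0.95)/(1.2 − 0.95) = 0.0900/0.2500 = 0.3600
Terminal stock prices: S_uu = 108, S_ud = 85.5, S_dd = 67.69
Terminal payoffs (S − K): max(15, 0) = 15, max(-7.5, 0) = 0, max(-25.31, 0) = 0
Node u (S = 90): V_u = 1/1.04·[0.3600·15.0000 + 0.6400·0.0000] = 5.1923
Node d (S = 71.25): V_d = 1/1.04·[0.3600·0.0000 + 0.6400·0.0000] = 0.0000
Node 0 (S = 75): V_0 = 1/1.04·[0.3600·5.1923 + 0.6400·0.0000] = 1.7973

$1.80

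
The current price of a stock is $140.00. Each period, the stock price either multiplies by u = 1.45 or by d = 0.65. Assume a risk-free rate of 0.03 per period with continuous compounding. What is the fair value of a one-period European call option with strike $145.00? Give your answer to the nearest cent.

$26.77

Risk-neutral probability p = (e^0.03 − 0.65)/(1.45 − 0.65) = 0.3805/0.8000 = 0.4756
Terminal stock prices: S_u = 203, S_d = 91
Terminal payoffs (S − K): max(58, 0) = 58, max(-54, 0) = 0
Node 0 (S = 140): V_0 = e^(−0.03)·[0.4756·58.0000 + 0.5244·0.0000] = 26.7678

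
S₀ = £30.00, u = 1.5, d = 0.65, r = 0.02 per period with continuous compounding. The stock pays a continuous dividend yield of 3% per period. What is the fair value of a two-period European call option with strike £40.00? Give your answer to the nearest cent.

Per-period risk-free factor R = e^0.02 = 1.0202; dividend-adjusted growth = e^(0.02−0.03) = 0.9900.
Risk-neutral probability p = (0.9900 − 0.65)/(1.5 − 0.65) = 0.3400/0.8500 = 0.4001
Terminal stock prices: S_uu = 67.5, S_ud = 29.25, S_dd = 12.68
Terminal payoffs (S − K): max(27.5, 0) = 27.5, max(-10.75, 0) = 0, max(-27.32, 0) = 0
Node u (S = 45): V_u = e^(−0.02)·[0.4001·27.5000 + 0.5999·0.0000] = 10.7838
Node d (S = 19.5): V_d = e^(−0.02)·[0.4001·0.0000 + 0.5999·0.0000] = 0.0000
Node 0 (S = 30): V_0 = e^(−0.02)·[0.4001·10.7838 + 0.5999·0.0000] = 4.2287

£4.23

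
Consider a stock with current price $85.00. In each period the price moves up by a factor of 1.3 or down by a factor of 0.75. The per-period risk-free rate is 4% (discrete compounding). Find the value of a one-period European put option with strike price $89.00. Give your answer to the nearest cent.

Risk-neutral probability p = (1 + 0.04 − 0.75)/(1.3 − 0.75) = 0.2900/0.5500 = 0.5273
Terminal stock prices: S_u = 110.5, S_d = 63.75
Terminal payoffs (K − S): max(-21.5, 0) = 0, max(25.25, 0) = 25.25
Node 0 (S = 85): V_0 = 1/1.04·[0.5273·0.0000 + 0.4727·25.2500] = 11.4773

$11.48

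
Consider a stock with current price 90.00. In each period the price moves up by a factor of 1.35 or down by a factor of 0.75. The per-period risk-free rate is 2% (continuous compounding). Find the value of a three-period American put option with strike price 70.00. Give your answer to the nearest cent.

6.05

Risk-neutral probability p = (e^0.02 − 0.75)/(1.35 − 0.75) = 0.2702/0.6000 = 0.4503
Terminal stock prices: S_uuu = 221.4, S_uud = 123, S_udd = 68.34, S_ddd = 37.97
Terminal payoffs (K − S): max(-151.4, 0) = 0, max(-53.02, 0) = 0, max(1.656, 0) = 1.656, max(32.03, 0) = 32.03
Node uu (S = 164): continuation = e^(−0.02)·[0.4503·0.0000 + 0.5497·0.0000] = 0.0000; exercise value = 0.0000 ≤ continuation, so V_uu = 0.0000
Node ud (S = 91.13): continuation = e^(−0.02)·[0.4503·0.0000 + 0.5497·1.6562] = 0.8924; exercise value = 0.0000 ≤ continuation, so V_ud = 0.8924
Node dd (S = 50.62): continuation = e^(−0.02)·[0.4503·1.6562 + 0.5497·32.0312] = 17.9889; exercise value = 19.3750 > continuation, so V_dd = 19.3750 (exercise)
Node u (S = 121.5): continuation = e^(−0.02)·[0.4503·0.0000 + 0.5497·0.8924] = 0.4808; exercise value = 0.0000 ≤ continuation, so V_u = 0.4808
Node d (S = 67.5): continuation = e^(−0.02)·[0.4503·0.8924 + 0.5497·19.3750] = 10.8328; exercise value = 2.5000 ≤ continuation, so V_d = 10.8328
Node 0 (S = 90): continuation = e^(−0.02)·[0.4503·0.4808 + 0.5497·10.8328] = 6.0487; exercise value = 0.0000 ≤ continuation, so V_0 = 6.0487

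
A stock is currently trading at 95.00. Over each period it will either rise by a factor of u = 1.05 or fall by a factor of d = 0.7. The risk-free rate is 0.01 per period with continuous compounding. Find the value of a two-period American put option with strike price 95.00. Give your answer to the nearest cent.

5.72

Risk-neutral probability p = (e^0.01 − 0.7)/(1.05 − 0.7) = 0.3101/0.3500 = 0.8859
Terminal stock prices: S_uu = 104.7, S_ud = 69.82, S_dd = 46.55
Terminal payoffs (K − S): max(-9.737, 0) = 0, max(25.18, 0) = 25.18, max(48.45, 0) = 48.45
Node u (S = 99.75): continuation = e^(−0.01)·[0.8859·0.0000 + 0.1141·25.1750] = 2.8449; exercise value = 0.0000 ≤ continuation, so V_u = 2.8449
Node d (S = 66.5): continuation = e^(−0.01)·[0.8859·25.1750 + 0.1141·48.4500] = 27.5547; exercise value = 28.5000 > continuation, so V_d = 28.5000 (exercise)
Node 0 (S = 95): continuation = e^(−0.01)·[0.8859·2.8449 + 0.1141·28.5000] = 5.7158; exercise value = 0.0000 ≤ continuation, so V_0 = 5.7158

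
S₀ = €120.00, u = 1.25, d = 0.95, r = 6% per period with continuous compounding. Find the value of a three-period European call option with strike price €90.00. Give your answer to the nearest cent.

Risk-neutral probability p = (e^0.06 − 0.95)/(1.25 − 0.95) = 0.1118/0.3000 = 0.3728
Terminal stock prices: S_uuu = 234.4, S_uud = 178.1, S_udd = 135.4, S_ddd = 102.9
Terminal payoffs (S − K): max(144.4, 0) = 144.4, max(88.12, 0) = 88.12, max(45.38, 0) = 45.38, max(12.88, 0) = 12.88
Node uu (S = 187.5): V_uu = e^(−0.06)·[0.3728·144.3750 + 0.6272·88.1250] = 102.7412
Node ud (S = 142.5): V_ud = e^(−0.06)·[0.3728·88.1250 + 0.6272·45.3750] = 57.7412
Node dd (S = 108.3): V_dd = e^(−0.06)·[0.3728·45.3750 + 0.6272·12.8850] = 23.5412
Node u (S = 150): V_u = e^(−0.06)·[0.3728·102.7412 + 0.6272·57.7412] = 70.1772
Node d (S = 114): V_d = e^(−0.06)·[0.3728·57.7412 + 0.6272·23.5412] = 34.1772
Node 0 (S = 120): V_0 = e^(−0.06)·[0.3728·70.1772 + 0.6272·34.1772] = 44.8257

€44.83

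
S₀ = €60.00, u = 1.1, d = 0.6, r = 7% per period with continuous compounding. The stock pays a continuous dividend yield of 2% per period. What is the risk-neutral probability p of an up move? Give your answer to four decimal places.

p = 0.9025

Per-period risk-free factor R = e^0.07 = 1.0725; dividend-adjusted growth = e^(0.07−0.02) = 1.0513.
Risk-neutral probability p = (1.0513 − 0.6)/(1.1 − 0.6) = 0.4513/0.5000 = 0.9025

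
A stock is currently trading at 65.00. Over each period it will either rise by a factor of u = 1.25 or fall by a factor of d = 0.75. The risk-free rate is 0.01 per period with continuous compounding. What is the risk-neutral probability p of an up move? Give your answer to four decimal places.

Risk-neutral probability p = (e^0.01 − 0.75)/(1.25 − 0.75) = 0.2601/0.5000 = 0.5201

p = 0.5201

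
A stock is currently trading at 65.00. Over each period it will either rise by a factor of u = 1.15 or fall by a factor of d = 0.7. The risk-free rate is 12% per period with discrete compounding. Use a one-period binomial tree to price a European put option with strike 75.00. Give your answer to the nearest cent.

1.96

Risk-neutral probability p = (1 + 0.12 − 0.7)/(1.15 − 0.7) = 0.4200/0.4500 = 0.9333
Terminal stock prices: S_u = 74.75, S_d = 45.5
Terminal payoffs (K − S): max(0.25, 0) = 0.25, max(29.5, 0) = 29.5
Node 0 (S = 65): V_0 = 1/1.12·[0.9333·0.2500 + 0.0667·29.5000] = 1.9643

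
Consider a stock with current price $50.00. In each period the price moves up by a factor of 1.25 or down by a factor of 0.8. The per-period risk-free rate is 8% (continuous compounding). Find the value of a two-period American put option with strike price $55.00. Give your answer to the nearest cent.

$6.12

Risk-neutral probability p = (e^0.08 − 0.8)/(1.25 − 0.8) = 0.2833/0.4500 = 0.6295
Terminal stock prices: S_uu = 78.12, S_ud = 50, S_dd = 32
Terminal payoffs (K − S): max(-23.12, 0) = 0, max(5, 0) = 5, max(23, 0) = 23
Node u (S = 62.5): continuation = e^(−0.08)·[0.6295·0.0000 + 0.3705·5.0000] = 1.7099; exercise value = 0.0000 ≤ continuation, so V_u = 1.7099
Node d (S = 40): continuation = e^(−0.08)·[0.6295·5.0000 + 0.3705·23.0000] = 10.7714; exercise value = 15.0000 > continuation, so V_d = 15.0000 (exercise)
Node 0 (S = 50): continuation = e^(−0.08)·[0.6295·1.7099 + 0.3705·15.0000] = 6.1235; exercise value = 5.0000 ≤ continuation, so V_0 = 6.1235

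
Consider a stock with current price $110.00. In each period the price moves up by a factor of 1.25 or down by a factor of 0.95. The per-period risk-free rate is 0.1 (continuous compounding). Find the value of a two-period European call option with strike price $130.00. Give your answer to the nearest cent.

Risk-neutral probability p = (e^0.1 − 0.95)/(1.25 − 0.95) = 0.1552/0.3000 = 0.5172
Terminal stock prices: S_uu = 171.9, S_ud = 130.6, S_dd = 99.27
Terminal payoffs (S − K): max(41.88, 0) = 41.88, max(0.625, 0) = 0.625, max(-30.73, 0) = 0
Node u (S = 137.5): V_u = e^(−0.1)·[0.5172·41.8750 + 0.4828·0.6250] = 19.8711
Node d (S = 104.5): V_d = e^(−0.1)·[0.5172·0.6250 + 0.4828·0.0000] = 0.2925
Node 0 (S = 110): V_0 = e^(−0.1)·[0.5172·19.8711 + 0.4828·0.2925] = 9.4278

$9.43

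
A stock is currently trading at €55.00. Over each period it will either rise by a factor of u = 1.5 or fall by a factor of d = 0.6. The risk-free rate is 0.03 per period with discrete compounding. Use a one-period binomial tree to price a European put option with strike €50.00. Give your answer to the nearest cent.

€8.62

Risk-neutral probability p = (1 + 0.03 − 0.6)/(1.5 − 0.6) = 0.4300/0.9000 = 0.4778
Terminal stock prices: S_u = 82.5, S_d = 33
Terminal payoffs (K − S): max(-32.5, 0) = 0, max(17, 0) = 17
Node 0 (S = 55): V_0 = 1/1.03·[0.4778·0.0000 + 0.5222·17.0000] = 8.6192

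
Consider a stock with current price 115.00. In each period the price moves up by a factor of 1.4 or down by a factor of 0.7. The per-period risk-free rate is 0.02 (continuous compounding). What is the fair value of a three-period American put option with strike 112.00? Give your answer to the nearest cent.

24.14

Risk-neutral probability p = (e^0.02 − 0.7)/(1.4 − 0.7) = 0.3202/0.7000 = 0.4574
Terminal stock prices: S_uuu = 315.6, S_uud = 157.8, S_udd = 78.89, S_ddd = 39.44
Terminal payoffs (K − S): max(-203.6, 0) = 0, max(-45.78, 0) = 0, max(33.11, 0) = 33.11, max(72.56, 0) = 72.56
Node uu (S = 225.4): continuation = e^(−0.02)·[0.4574·0.0000 + 0.5426·0.0000] = 0.0000; exercise value = 0.0000 ≤ continuation, so V_uu = 0.0000
Node ud (S = 112.7): continuation = e^(−0.02)·[0.4574·0.0000 + 0.5426·33.1100] = 17.6088; exercise value = 0.0000 ≤ continuation, so V_ud = 17.6088
Node dd (S = 56.35): continuation = e^(−0.02)·[0.4574·33.1100 + 0.5426·72.5550] = 53.4323; exercise value = 55.6500 > continuation, so V_dd = 55.6500 (exercise)
Node u (S = 161): continuation = e^(−0.02)·[0.4574·0.0000 + 0.5426·17.6088] = 9.3648; exercise value = 0.0000 ≤ continuation, so V_u = 9.3648
Node d (S = 80.5): continuation = e^(−0.02)·[0.4574·17.6088 + 0.5426·55.6500] = 37.4914; exercise value = 31.5000 ≤ continuation, so V_d = 37.4914
Node 0 (S = 115): continuation = e^(−0.02)·[0.4574·9.3648 + 0.5426·37.4914] = 24.1378; exercise value = 0.0000 ≤ continuation, so V_0 = 24.1378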